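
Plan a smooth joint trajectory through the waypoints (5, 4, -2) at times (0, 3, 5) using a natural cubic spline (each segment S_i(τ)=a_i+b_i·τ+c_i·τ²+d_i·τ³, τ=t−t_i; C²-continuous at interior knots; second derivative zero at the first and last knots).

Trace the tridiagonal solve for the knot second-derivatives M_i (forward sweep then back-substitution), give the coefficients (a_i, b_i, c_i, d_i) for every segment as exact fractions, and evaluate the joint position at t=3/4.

  seg 0: a=5 b=7/15 c=0 d=-4/45
  seg 1: a=4 b=-29/15 c=-4/5 d=2/15
S(3/4) = 85/16

Δ: Δ0=-1/3, Δ1=-3
row 1: diag=10, rhs=-16; c'=1/5, d'=-8/5
back: M1=-8/5
M: M0=0, M1=-8/5, M2=0
seg 0: a=5, c=M0/2=0, d=(M1−M0)/(6·3)=-4/45, b=Δ0−h0·(2M0+M1)/6=7/15
seg 1: a=4, c=M1/2=-4/5, d=(M2−M1)/(6·2)=2/15, b=Δ1−h1·(2M1+M2)/6=-29/15
t_q=3/4 → seg 0, τ=3/4; S=5+7/15·τ+0·τ²+-4/45·τ³=85/16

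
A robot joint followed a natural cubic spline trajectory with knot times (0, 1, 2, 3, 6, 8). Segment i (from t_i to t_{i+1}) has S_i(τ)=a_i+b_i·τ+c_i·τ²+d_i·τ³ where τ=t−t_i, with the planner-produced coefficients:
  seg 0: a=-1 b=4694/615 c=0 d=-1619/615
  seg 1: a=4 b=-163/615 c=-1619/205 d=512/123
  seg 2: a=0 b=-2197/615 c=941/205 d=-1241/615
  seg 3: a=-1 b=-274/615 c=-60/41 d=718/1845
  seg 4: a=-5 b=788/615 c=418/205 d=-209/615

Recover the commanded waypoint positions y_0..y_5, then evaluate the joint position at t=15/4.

y_0=-1 y_1=4 y_2=0 y_3=-1 y_4=-5 y_5=3
S(15/4) = -2615/1312

y_0 = S_0(0) = a_0 = -1
y_1 = S_1(0) = a_1 = 4
y_2 = S_2(0) = a_2 = 0
y_3 = S_3(0) = a_3 = -1
y_4 = S_4(0) = a_4 = -5
y_5 = S_4(2) = 3
t_q=15/4 is in segment 3 (τ=3/4); S_3(τ)=-2615/1312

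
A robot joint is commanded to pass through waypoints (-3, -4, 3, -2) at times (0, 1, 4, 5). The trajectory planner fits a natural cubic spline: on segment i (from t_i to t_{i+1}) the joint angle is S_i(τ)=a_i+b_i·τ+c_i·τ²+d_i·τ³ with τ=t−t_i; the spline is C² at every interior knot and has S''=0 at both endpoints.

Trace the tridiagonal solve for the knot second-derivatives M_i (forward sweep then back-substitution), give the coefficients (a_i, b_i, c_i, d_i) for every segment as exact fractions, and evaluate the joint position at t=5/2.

  seg 0: a=-3 b=-311/165 c=0 d=146/165
  seg 1: a=-4 b=127/165 c=146/55 d=-32/45
  seg 2: a=3 b=-413/165 c=-206/55 d=206/165
S(5/2) = 8/11

Δ: Δ0=-1, Δ1=7/3, Δ2=-5
row 1: diag=8, rhs=20; c'=3/8, d'=5/2
row 2: denom=8−3·3/8=55/8; d'=(-44−3·5/2)/(55/8)=-412/55
back: M2=-412/55
back: M1=5/2−3/8·-412/55=292/55
M: M0=0, M1=292/55, M2=-412/55, M3=0
seg 0: a=-3, c=M0/2=0, d=(M1−M0)/(6·1)=146/165, b=Δ0−h0·(2M0+M1)/6=-311/165
seg 1: a=-4, c=M1/2=146/55, d=(M2−M1)/(6·3)=-32/45, b=Δ1−h1·(2M1+M2)/6=127/165
seg 2: a=3, c=M2/2=-206/55, d=(M3−M2)/(6·1)=206/165, b=Δ2−h2·(2M2+M3)/6=-413/165
t_q=5/2 → seg 1, τ=3/2; S=-4+127/165·τ+146/55·τ²+-32/45·τ³=8/11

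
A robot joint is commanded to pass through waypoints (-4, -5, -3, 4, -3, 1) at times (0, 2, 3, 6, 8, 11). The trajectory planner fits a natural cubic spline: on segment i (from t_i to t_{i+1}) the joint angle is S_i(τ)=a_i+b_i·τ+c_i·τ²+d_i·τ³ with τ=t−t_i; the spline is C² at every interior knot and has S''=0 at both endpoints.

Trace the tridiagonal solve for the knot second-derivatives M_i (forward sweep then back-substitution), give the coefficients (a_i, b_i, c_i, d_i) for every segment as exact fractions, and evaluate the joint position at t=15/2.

Δ: Δ0=-1/2, Δ1=2, Δ2=7/3, Δ3=-7/2, Δ4=4/3
row 1: diag=6, rhs=15; c'=1/6, d'=5/2
row 2: denom=8−1·1/6=47/6; d'=(2−1·5/2)/(47/6)=-3/47
row 3: denom=10−3·18/47=416/47; d'=(-35−3·-3/47)/(416/47)=-409/104
row 4: denom=10−2·47/208=993/104; d'=(29−2·-409/104)/(993/104)=1278/331
back: M4=1278/331
back: M3=-409/104−47/208·1278/331=-3181/662
back: M2=-3/47−18/47·-3181/662=588/331
back: M1=5/2−1/6·588/331=1459/662
M: M0=0, M1=1459/662, M2=588/331, M3=-3181/662, M4=1278/331, M5=0
seg 0: a=-4, c=M0/2=0, d=(M1−M0)/(6·2)=1459/7944, b=Δ0−h0·(2M0+M1)/6=-1226/993
seg 1: a=-5, c=M1/2=1459/1324, d=(M2−M1)/(6·1)=-283/3972, b=Δ1−h1·(2M1+M2)/6=1925/1986
seg 2: a=-3, c=M2/2=294/331, d=(M3−M2)/(6·3)=-4357/11916, b=Δ2−h2·(2M2+M3)/6=11755/3972
seg 3: a=4, c=M3/2=-3181/1324, d=(M4−M3)/(6·2)=5737/7944, b=Δ3−h3·(2M3+M4)/6=-3145/1986
seg 4: a=-3, c=M4/2=639/331, d=(M5−M4)/(6·3)=-71/331, b=Δ4−h4·(2M4+M5)/6=-2510/993
t_q=15/2 → seg 3, τ=3/2; S=4+-3145/1986·τ+-3181/1324·τ²+5737/7944·τ³=-28467/21184

  seg 0: a=-4 b=-1226/993 c=0 d=1459/7944
  seg 1: a=-5 b=1925/1986 c=1459/1324 d=-283/3972
  seg 2: a=-3 b=11755/3972 c=294/331 d=-4357/11916
  seg 3: a=4 b=-3145/1986 c=-3181/1324 d=5737/7944
  seg 4: a=-3 b=-2510/993 c=639/331 d=-71/331
S(15/2) = -28467/21184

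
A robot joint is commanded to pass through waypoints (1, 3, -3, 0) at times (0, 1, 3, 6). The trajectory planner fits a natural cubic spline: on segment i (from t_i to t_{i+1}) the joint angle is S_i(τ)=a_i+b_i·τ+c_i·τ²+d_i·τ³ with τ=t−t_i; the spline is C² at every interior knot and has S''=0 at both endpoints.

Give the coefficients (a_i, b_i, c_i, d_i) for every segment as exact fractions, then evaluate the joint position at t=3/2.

  seg 0: a=1 b=85/28 c=0 d=-29/28
  seg 1: a=3 b=-1/14 c=-87/28 d=23/28
  seg 2: a=-3 b=-37/14 c=51/28 d=-17/84
S(3/2) = 513/224

Δ: Δ0=2, Δ1=-3, Δ2=1
row 1: diag=6, rhs=-30; c'=1/3, d'=-5
row 2: denom=10−2·1/3=28/3; d'=(24−2·-5)/(28/3)=51/14
back: M2=51/14
back: M1=-5−1/3·51/14=-87/14
M: M0=0, M1=-87/14, M2=51/14, M3=0
seg 0: a=1, c=M0/2=0, d=(M1−M0)/(6·1)=-29/28, b=Δ0−h0·(2M0+M1)/6=85/28
seg 1: a=3, c=M1/2=-87/28, d=(M2−M1)/(6·2)=23/28, b=Δ1−h1·(2M1+M2)/6=-1/14
seg 2: a=-3, c=M2/2=51/28, d=(M3−M2)/(6·3)=-17/84, b=Δ2−h2·(2M2+M3)/6=-37/14
t_q=3/2 → seg 1, τ=1/2; S=3+-1/14·τ+-87/28·τ²+23/28·τ³=513/224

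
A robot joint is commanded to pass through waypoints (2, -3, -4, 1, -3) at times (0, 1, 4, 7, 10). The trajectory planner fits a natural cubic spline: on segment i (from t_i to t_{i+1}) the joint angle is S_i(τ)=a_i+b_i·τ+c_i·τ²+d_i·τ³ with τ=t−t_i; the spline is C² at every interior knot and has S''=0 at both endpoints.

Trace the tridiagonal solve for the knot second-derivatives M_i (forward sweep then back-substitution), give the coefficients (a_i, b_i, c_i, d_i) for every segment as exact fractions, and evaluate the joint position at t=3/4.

  seg 0: a=2 b=-599/108 c=0 d=59/108
  seg 1: a=-3 b=-211/54 c=59/36 d=-145/972
  seg 2: a=-4 b=205/108 c=8/27 d=-121/972
  seg 3: a=1 b=17/54 c=-89/108 d=89/972
S(3/4) = -4445/2304

Δ: Δ0=-5, Δ1=-1/3, Δ2=5/3, Δ3=-4/3
row 1: diag=8, rhs=28; c'=3/8, d'=7/2
row 2: denom=12−3·3/8=87/8; d'=(12−3·7/2)/(87/8)=4/29
row 3: denom=12−3·8/29=324/29; d'=(-18−3·4/29)/(324/29)=-89/54
back: M3=-89/54
back: M2=4/29−8/29·-89/54=16/27
back: M1=7/2−3/8·16/27=59/18
M: M0=0, M1=59/18, M2=16/27, M3=-89/54, M4=0
seg 0: a=2, c=M0/2=0, d=(M1−M0)/(6·1)=59/108, b=Δ0−h0·(2M0+M1)/6=-599/108
seg 1: a=-3, c=M1/2=59/36, d=(M2−M1)/(6·3)=-145/972, b=Δ1−h1·(2M1+M2)/6=-211/54
seg 2: a=-4, c=M2/2=8/27, d=(M3−M2)/(6·3)=-121/972, b=Δ2−h2·(2M2+M3)/6=205/108
seg 3: a=1, c=M3/2=-89/108, d=(M4−M3)/(6·3)=89/972, b=Δ3−h3·(2M3+M4)/6=17/54
t_q=3/4 → seg 0, τ=3/4; S=2+-599/108·τ+0·τ²+59/108·τ³=-4445/2304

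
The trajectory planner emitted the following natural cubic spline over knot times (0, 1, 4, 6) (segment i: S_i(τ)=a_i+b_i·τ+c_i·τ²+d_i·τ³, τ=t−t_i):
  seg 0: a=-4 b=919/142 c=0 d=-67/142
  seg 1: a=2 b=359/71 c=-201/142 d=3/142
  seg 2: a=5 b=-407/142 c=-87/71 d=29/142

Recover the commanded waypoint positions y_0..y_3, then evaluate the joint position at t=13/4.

y_0=-4 y_1=2 y_2=5 y_3=-4
S(13/4) = 58631/9088

y_0 = S_0(0) = a_0 = -4
y_1 = S_1(0) = a_1 = 2
y_2 = S_2(0) = a_2 = 5
y_3 = S_2(2) = -4
t_q=13/4 is in segment 1 (τ=9/4); S_1(τ)=58631/9088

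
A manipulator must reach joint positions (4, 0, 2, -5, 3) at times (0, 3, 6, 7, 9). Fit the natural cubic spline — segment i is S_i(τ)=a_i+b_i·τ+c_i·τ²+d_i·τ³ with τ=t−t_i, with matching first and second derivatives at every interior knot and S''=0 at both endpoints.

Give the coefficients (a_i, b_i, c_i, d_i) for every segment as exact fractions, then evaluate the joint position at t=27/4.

  seg 0: a=4 b=-295/102 c=0 d=53/306
  seg 1: a=0 b=91/51 c=53/34 d=-197/306
  seg 2: a=2 b=-637/102 c=-72/17 d=355/102
  seg 3: a=-5 b=-218/51 c=211/34 d=-211/204
S(27/4) = -7829/2176

Δ: Δ0=-4/3, Δ1=2/3, Δ2=-7, Δ3=4
row 1: diag=12, rhs=12; c'=1/4, d'=1
row 2: denom=8−3·1/4=29/4; d'=(-46−3·1)/(29/4)=-196/29
row 3: denom=6−1·4/29=170/29; d'=(66−1·-196/29)/(170/29)=211/17
back: M3=211/17
back: M2=-196/29−4/29·211/17=-144/17
back: M1=1−1/4·-144/17=53/17
M: M0=0, M1=53/17, M2=-144/17, M3=211/17, M4=0
seg 0: a=4, c=M0/2=0, d=(M1−M0)/(6·3)=53/306, b=Δ0−h0·(2M0+M1)/6=-295/102
seg 1: a=0, c=M1/2=53/34, d=(M2−M1)/(6·3)=-197/306, b=Δ1−h1·(2M1+M2)/6=91/51
seg 2: a=2, c=M2/2=-72/17, d=(M3−M2)/(6·1)=355/102, b=Δ2−h2·(2M2+M3)/6=-637/102
seg 3: a=-5, c=M3/2=211/34, d=(M4−M3)/(6·2)=-211/204, b=Δ3−h3·(2M3+M4)/6=-218/51
t_q=27/4 → seg 2, τ=3/4; S=2+-637/102·τ+-72/17·τ²+355/102·τ³=-7829/2176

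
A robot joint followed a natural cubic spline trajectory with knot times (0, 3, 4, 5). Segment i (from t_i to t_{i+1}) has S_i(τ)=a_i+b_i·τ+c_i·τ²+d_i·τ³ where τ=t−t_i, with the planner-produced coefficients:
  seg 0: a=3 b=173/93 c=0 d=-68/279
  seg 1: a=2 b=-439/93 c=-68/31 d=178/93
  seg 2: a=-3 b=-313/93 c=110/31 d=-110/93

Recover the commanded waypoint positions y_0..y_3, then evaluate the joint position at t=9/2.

y_0 = S_0(0) = a_0 = 3
y_1 = S_1(0) = a_1 = 2
y_2 = S_2(0) = a_2 = -3
y_3 = S_2(1) = -4
t_q=9/2 is in segment 2 (τ=1/2); S_2(τ)=-489/124

y_0=3 y_1=2 y_2=-3 y_3=-4
S(9/2) = -489/124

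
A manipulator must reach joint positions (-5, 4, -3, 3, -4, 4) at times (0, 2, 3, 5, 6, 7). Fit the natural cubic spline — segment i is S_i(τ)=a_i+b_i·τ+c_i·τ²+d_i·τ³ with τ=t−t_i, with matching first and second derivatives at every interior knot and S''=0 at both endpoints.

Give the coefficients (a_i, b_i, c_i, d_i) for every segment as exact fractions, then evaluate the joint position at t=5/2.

  seg 0: a=-5 b=13353/1418 c=0 d=-1743/1418
  seg 1: a=4 b=-7563/1418 c=-5229/709 d=8095/1418
  seg 2: a=-3 b=-2097/709 c=13827/1418 d=-9603/2836
  seg 3: a=3 b=-3252/709 c=-7491/709 d=5780/709
  seg 4: a=-4 b=-894/709 c=9849/709 d=-3283/709
S(5/2) = 2303/11344

Δ: Δ0=9/2, Δ1=-7, Δ2=3, Δ3=-7, Δ4=8
row 1: diag=6, rhs=-69; c'=1/6, d'=-23/2
row 2: denom=6−1·1/6=35/6; d'=(60−1·-23/2)/(35/6)=429/35
row 3: denom=6−2·12/35=186/35; d'=(-60−2·429/35)/(186/35)=-493/31
row 4: denom=4−1·35/186=709/186; d'=(90−1·-493/31)/(709/186)=19698/709
back: M4=19698/709
back: M3=-493/31−35/186·19698/709=-14982/709
back: M2=429/35−12/35·-14982/709=13827/709
back: M1=-23/2−1/6·13827/709=-10458/709
M: M0=0, M1=-10458/709, M2=13827/709, M3=-14982/709, M4=19698/709, M5=0
seg 0: a=-5, c=M0/2=0, d=(M1−M0)/(6·2)=-1743/1418, b=Δ0−h0·(2M0+M1)/6=13353/1418
seg 1: a=4, c=M1/2=-5229/709, d=(M2−M1)/(6·1)=8095/1418, b=Δ1−h1·(2M1+M2)/6=-7563/1418
seg 2: a=-3, c=M2/2=13827/1418, d=(M3−M2)/(6·2)=-9603/2836, b=Δ2−h2·(2M2+M3)/6=-2097/709
seg 3: a=3, c=M3/2=-7491/709, d=(M4−M3)/(6·1)=5780/709, b=Δ3−h3·(2M3+M4)/6=-3252/709
seg 4: a=-4, c=M4/2=9849/709, d=(M5−M4)/(6·1)=-3283/709, b=Δ4−h4·(2M4+M5)/6=-894/709
t_q=5/2 → seg 1, τ=1/2; S=4+-7563/1418·τ+-5229/709·τ²+8095/1418·τ³=2303/11344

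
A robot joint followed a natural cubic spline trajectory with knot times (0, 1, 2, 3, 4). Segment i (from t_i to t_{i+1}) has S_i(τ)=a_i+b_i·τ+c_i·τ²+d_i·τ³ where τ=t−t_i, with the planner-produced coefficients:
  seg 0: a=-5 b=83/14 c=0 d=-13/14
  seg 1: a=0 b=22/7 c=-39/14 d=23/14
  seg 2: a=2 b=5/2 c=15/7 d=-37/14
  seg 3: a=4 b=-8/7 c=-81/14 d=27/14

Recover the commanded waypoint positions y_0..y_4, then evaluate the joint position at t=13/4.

y_0=-5 y_1=0 y_2=2 y_3=4 y_4=-1
S(13/4) = 433/128

y_0 = S_0(0) = a_0 = -5
y_1 = S_1(0) = a_1 = 0
y_2 = S_2(0) = a_2 = 2
y_3 = S_3(0) = a_3 = 4
y_4 = S_3(1) = -1
t_q=13/4 is in segment 3 (τ=1/4); S_3(τ)=433/128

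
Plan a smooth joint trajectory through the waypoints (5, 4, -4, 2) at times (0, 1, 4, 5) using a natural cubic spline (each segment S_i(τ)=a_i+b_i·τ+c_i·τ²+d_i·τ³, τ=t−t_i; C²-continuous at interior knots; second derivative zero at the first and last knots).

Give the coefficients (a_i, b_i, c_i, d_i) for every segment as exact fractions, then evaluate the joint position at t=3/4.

  seg 0: a=5 b=-47/165 c=0 d=-118/165
  seg 1: a=4 b=-401/165 c=-118/55 d=31/45
  seg 2: a=-4 b=544/165 c=223/55 d=-223/165
S(3/4) = 7893/1760

Δ: Δ0=-1, Δ1=-8/3, Δ2=6
row 1: diag=8, rhs=-10; c'=3/8, d'=-5/4
row 2: denom=8−3·3/8=55/8; d'=(52−3·-5/4)/(55/8)=446/55
back: M2=446/55
back: M1=-5/4−3/8·446/55=-236/55
M: M0=0, M1=-236/55, M2=446/55, M3=0
seg 0: a=5, c=M0/2=0, d=(M1−M0)/(6·1)=-118/165, b=Δ0−h0·(2M0+M1)/6=-47/165
seg 1: a=4, c=M1/2=-118/55, d=(M2−M1)/(6·3)=31/45, b=Δ1−h1·(2M1+M2)/6=-401/165
seg 2: a=-4, c=M2/2=223/55, d=(M3−M2)/(6·1)=-223/165, b=Δ2−h2·(2M2+M3)/6=544/165
t_q=3/4 → seg 0, τ=3/4; S=5+-47/165·τ+0·τ²+-118/165·τ³=7893/1760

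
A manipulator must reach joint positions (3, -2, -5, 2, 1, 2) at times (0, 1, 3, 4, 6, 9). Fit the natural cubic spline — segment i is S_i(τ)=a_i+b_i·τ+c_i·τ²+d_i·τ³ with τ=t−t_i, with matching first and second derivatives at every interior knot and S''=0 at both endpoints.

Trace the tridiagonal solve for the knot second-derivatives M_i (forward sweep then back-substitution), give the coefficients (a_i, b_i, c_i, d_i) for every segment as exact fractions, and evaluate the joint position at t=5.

Δ: Δ0=-5, Δ1=-3/2, Δ2=7, Δ3=-1/2, Δ4=1/3
row 1: diag=6, rhs=21; c'=1/3, d'=7/2
row 2: denom=6−2·1/3=16/3; d'=(51−2·7/2)/(16/3)=33/4
row 3: denom=6−1·3/16=93/16; d'=(-45−1·33/4)/(93/16)=-284/31
row 4: denom=10−2·32/93=866/93; d'=(5−2·-284/31)/(866/93)=2169/866
back: M4=2169/866
back: M3=-284/31−32/93·2169/866=-4340/433
back: M2=33/4−3/16·-4340/433=4386/433
back: M1=7/2−1/3·4386/433=107/866
M: M0=0, M1=107/866, M2=4386/433, M3=-4340/433, M4=2169/866, M5=0
seg 0: a=3, c=M0/2=0, d=(M1−M0)/(6·1)=107/5196, b=Δ0−h0·(2M0+M1)/6=-26087/5196
seg 1: a=-2, c=M1/2=107/1732, d=(M2−M1)/(6·2)=8665/10392, b=Δ1−h1·(2M1+M2)/6=-12883/2598
seg 2: a=-5, c=M2/2=2193/433, d=(M3−M2)/(6·1)=-4363/1299, b=Δ2−h2·(2M2+M3)/6=6877/1299
seg 3: a=2, c=M3/2=-2170/433, d=(M4−M3)/(6·2)=10849/10392, b=Δ3−h3·(2M3+M4)/6=6946/1299
seg 4: a=1, c=M4/2=2169/1732, d=(M5−M4)/(6·3)=-241/1732, b=Δ4−h4·(2M4+M5)/6=-5641/2598
t_q=5 → seg 3, τ=1; S=2+6946/1299·τ+-2170/433·τ²+10849/10392·τ³=11707/3464

  seg 0: a=3 b=-26087/5196 c=0 d=107/5196
  seg 1: a=-2 b=-12883/2598 c=107/1732 d=8665/10392
  seg 2: a=-5 b=6877/1299 c=2193/433 d=-4363/1299
  seg 3: a=2 b=6946/1299 c=-2170/433 d=10849/10392
  seg 4: a=1 b=-5641/2598 c=2169/1732 d=-241/1732
S(5) = 11707/3464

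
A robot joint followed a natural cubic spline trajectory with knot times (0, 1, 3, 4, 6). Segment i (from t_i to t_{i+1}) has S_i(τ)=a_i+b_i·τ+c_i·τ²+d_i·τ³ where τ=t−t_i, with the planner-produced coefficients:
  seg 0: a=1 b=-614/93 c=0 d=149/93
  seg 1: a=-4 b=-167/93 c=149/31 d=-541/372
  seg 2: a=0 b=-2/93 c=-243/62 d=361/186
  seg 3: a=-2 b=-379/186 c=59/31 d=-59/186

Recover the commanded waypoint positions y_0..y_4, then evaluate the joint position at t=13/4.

y_0=1 y_1=-4 y_2=0 y_3=-2 y_4=-1
S(13/4) = -873/3968

y_0 = S_0(0) = a_0 = 1
y_1 = S_1(0) = a_1 = -4
y_2 = S_2(0) = a_2 = 0
y_3 = S_3(0) = a_3 = -2
y_4 = S_3(2) = -1
t_q=13/4 is in segment 2 (τ=1/4); S_2(τ)=-873/3968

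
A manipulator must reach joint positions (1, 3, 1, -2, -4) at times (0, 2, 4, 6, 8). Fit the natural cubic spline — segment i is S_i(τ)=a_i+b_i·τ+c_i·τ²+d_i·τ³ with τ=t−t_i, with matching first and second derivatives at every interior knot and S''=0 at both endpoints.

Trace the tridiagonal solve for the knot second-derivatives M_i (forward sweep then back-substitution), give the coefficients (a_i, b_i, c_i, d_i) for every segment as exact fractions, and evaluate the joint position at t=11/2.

  seg 0: a=1 b=167/112 c=0 d=-55/448
  seg 1: a=3 b=1/56 c=-165/224 d=51/448
  seg 2: a=1 b=-25/16 c=-3/56 d=19/448
  seg 3: a=-2 b=-71/56 c=45/224 d=-15/448
S(11/2) = -4735/3584

Δ: Δ0=1, Δ1=-1, Δ2=-3/2, Δ3=-1
row 1: diag=8, rhs=-12; c'=1/4, d'=-3/2
row 2: denom=8−2·1/4=15/2; d'=(-3−2·-3/2)/(15/2)=0
row 3: denom=8−2·4/15=112/15; d'=(3−2·0)/(112/15)=45/112
back: M3=45/112
back: M2=0−4/15·45/112=-3/28
back: M1=-3/2−1/4·-3/28=-165/112
M: M0=0, M1=-165/112, M2=-3/28, M3=45/112, M4=0
seg 0: a=1, c=M0/2=0, d=(M1−M0)/(6·2)=-55/448, b=Δ0−h0·(2M0+M1)/6=167/112
seg 1: a=3, c=M1/2=-165/224, d=(M2−M1)/(6·2)=51/448, b=Δ1−h1·(2M1+M2)/6=1/56
seg 2: a=1, c=M2/2=-3/56, d=(M3−M2)/(6·2)=19/448, b=Δ2−h2·(2M2+M3)/6=-25/16
seg 3: a=-2, c=M3/2=45/224, d=(M4−M3)/(6·2)=-15/448, b=Δ3−h3·(2M3+M4)/6=-71/56
t_q=11/2 → seg 2, τ=3/2; S=1+-25/16·τ+-3/56·τ²+19/448·τ³=-4735/3584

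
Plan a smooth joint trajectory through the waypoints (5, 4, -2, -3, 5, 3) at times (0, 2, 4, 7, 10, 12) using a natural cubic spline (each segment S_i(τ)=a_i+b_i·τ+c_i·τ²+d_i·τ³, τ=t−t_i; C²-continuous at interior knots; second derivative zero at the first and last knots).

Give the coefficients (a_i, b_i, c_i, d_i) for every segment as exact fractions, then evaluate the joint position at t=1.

  seg 0: a=5 b=967/3858 c=0 d=-362/1929
  seg 1: a=4 b=-7721/3858 c=-724/643 d=4835/15432
  seg 2: a=-2 b=-5296/1929 c=1939/2572 d=43/2572
  seg 3: a=-3 b=17201/7716 c=1163/1286 d=-1951/7716
  seg 4: a=5 b=1598/1929 c=-3527/2572 d=3527/15432
S(1) = 6511/1286

Δ: Δ0=-1/2, Δ1=-3, Δ2=-1/3, Δ3=8/3, Δ4=-1
row 1: diag=8, rhs=-15; c'=1/4, d'=-15/8
row 2: denom=10−2·1/4=19/2; d'=(16−2·-15/8)/(19/2)=79/38
row 3: denom=12−3·6/19=210/19; d'=(18−3·79/38)/(210/19)=149/140
row 4: denom=10−3·19/70=643/70; d'=(-22−3·149/140)/(643/70)=-3527/1286
back: M4=-3527/1286
back: M3=149/140−19/70·-3527/1286=1163/643
back: M2=79/38−6/19·1163/643=1939/1286
back: M1=-15/8−1/4·1939/1286=-1448/643
M: M0=0, M1=-1448/643, M2=1939/1286, M3=1163/643, M4=-3527/1286, M5=0
seg 0: a=5, c=M0/2=0, d=(M1−M0)/(6·2)=-362/1929, b=Δ0−h0·(2M0+M1)/6=967/3858
seg 1: a=4, c=M1/2=-724/643, d=(M2−M1)/(6·2)=4835/15432, b=Δ1−h1·(2M1+M2)/6=-7721/3858
seg 2: a=-2, c=M2/2=1939/2572, d=(M3−M2)/(6·3)=43/2572, b=Δ2−h2·(2M2+M3)/6=-5296/1929
seg 3: a=-3, c=M3/2=1163/1286, d=(M4−M3)/(6·3)=-1951/7716, b=Δ3−h3·(2M3+M4)/6=17201/7716
seg 4: a=5, c=M4/2=-3527/2572, d=(M5−M4)/(6·2)=3527/15432, b=Δ4−h4·(2M4+M5)/6=1598/1929
t_q=1 → seg 0, τ=1; S=5+967/3858·τ+0·τ²+-362/1929·τ³=6511/1286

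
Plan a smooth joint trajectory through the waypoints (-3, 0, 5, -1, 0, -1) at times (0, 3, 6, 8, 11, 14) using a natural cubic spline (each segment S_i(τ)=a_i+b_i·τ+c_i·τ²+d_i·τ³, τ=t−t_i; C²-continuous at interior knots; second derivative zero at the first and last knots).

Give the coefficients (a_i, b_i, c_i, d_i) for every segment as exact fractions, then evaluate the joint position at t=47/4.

  seg 0: a=-3 b=467/1305 c=0 d=838/11745
  seg 1: a=0 b=2981/1305 c=838/1305 d=-664/2349
  seg 2: a=5 b=-1951/1305 c=-2482/1305 d=50/87
  seg 3: a=-1 b=-2879/1305 c=2018/1305 d=-548/2349
  seg 4: a=0 b=1009/1305 c=-722/1305 d=722/11745
S(47/4) = 1367/4640

Δ: Δ0=1, Δ1=5/3, Δ2=-3, Δ3=1/3, Δ4=-1/3
row 1: diag=12, rhs=4; c'=1/4, d'=1/3
row 2: denom=10−3·1/4=37/4; d'=(-28−3·1/3)/(37/4)=-116/37
row 3: denom=10−2·8/37=354/37; d'=(20−2·-116/37)/(354/37)=162/59
row 4: denom=12−3·37/118=1305/118; d'=(-4−3·162/59)/(1305/118)=-1444/1305
back: M4=-1444/1305
back: M3=162/59−37/118·-1444/1305=4036/1305
back: M2=-116/37−8/37·4036/1305=-4964/1305
back: M1=1/3−1/4·-4964/1305=1676/1305
M: M0=0, M1=1676/1305, M2=-4964/1305, M3=4036/1305, M4=-1444/1305, M5=0
seg 0: a=-3, c=M0/2=0, d=(M1−M0)/(6·3)=838/11745, b=Δ0−h0·(2M0+M1)/6=467/1305
seg 1: a=0, c=M1/2=838/1305, d=(M2−M1)/(6·3)=-664/2349, b=Δ1−h1·(2M1+M2)/6=2981/1305
seg 2: a=5, c=M2/2=-2482/1305, d=(M3−M2)/(6·2)=50/87, b=Δ2−h2·(2M2+M3)/6=-1951/1305
seg 3: a=-1, c=M3/2=2018/1305, d=(M4−M3)/(6·3)=-548/2349, b=Δ3−h3·(2M3+M4)/6=-2879/1305
seg 4: a=0, c=M4/2=-722/1305, d=(M5−M4)/(6·3)=722/11745, b=Δ4−h4·(2M4+M5)/6=1009/1305
t_q=47/4 → seg 4, τ=3/4; S=0+1009/1305·τ+-722/1305·τ²+722/11745·τ³=1367/4640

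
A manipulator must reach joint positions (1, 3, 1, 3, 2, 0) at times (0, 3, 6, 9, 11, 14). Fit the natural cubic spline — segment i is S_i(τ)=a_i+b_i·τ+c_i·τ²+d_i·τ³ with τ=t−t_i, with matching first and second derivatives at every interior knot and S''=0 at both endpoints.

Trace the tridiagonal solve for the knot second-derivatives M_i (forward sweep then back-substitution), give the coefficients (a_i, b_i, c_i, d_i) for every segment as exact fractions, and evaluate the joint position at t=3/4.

  seg 0: a=1 b=757/660 c=0 d=-317/5940
  seg 1: a=3 b=-97/330 c=-317/660 d=47/396
  seg 2: a=1 b=19/660 c=97/165 d=-743/5940
  seg 3: a=3 b=59/330 c=-71/132 d=131/1320
  seg 4: a=2 b=-43/55 c=19/330 d=-19/2970
S(3/4) = 5175/2816

Δ: Δ0=2/3, Δ1=-2/3, Δ2=2/3, Δ3=-1/2, Δ4=-2/3
row 1: diag=12, rhs=-8; c'=1/4, d'=-2/3
row 2: denom=12−3·1/4=45/4; d'=(8−3·-2/3)/(45/4)=8/9
row 3: denom=10−3·4/15=46/5; d'=(-7−3·8/9)/(46/5)=-145/138
row 4: denom=10−2·5/23=220/23; d'=(-1−2·-145/138)/(220/23)=19/165
back: M4=19/165
back: M3=-145/138−5/23·19/165=-71/66
back: M2=8/9−4/15·-71/66=194/165
back: M1=-2/3−1/4·194/165=-317/330
M: M0=0, M1=-317/330, M2=194/165, M3=-71/66, M4=19/165, M5=0
seg 0: a=1, c=M0/2=0, d=(M1−M0)/(6·3)=-317/5940, b=Δ0−h0·(2M0+M1)/6=757/660
seg 1: a=3, c=M1/2=-317/660, d=(M2−M1)/(6·3)=47/396, b=Δ1−h1·(2M1+M2)/6=-97/330
seg 2: a=1, c=M2/2=97/165, d=(M3−M2)/(6·3)=-743/5940, b=Δ2−h2·(2M2+M3)/6=19/660
seg 3: a=3, c=M3/2=-71/132, d=(M4−M3)/(6·2)=131/1320, b=Δ3−h3·(2M3+M4)/6=59/330
seg 4: a=2, c=M4/2=19/330, d=(M5−M4)/(6·3)=-19/2970, b=Δ4−h4·(2M4+M5)/6=-43/55
t_q=3/4 → seg 0, τ=3/4; S=1+757/660·τ+0·τ²+-317/5940·τ³=5175/2816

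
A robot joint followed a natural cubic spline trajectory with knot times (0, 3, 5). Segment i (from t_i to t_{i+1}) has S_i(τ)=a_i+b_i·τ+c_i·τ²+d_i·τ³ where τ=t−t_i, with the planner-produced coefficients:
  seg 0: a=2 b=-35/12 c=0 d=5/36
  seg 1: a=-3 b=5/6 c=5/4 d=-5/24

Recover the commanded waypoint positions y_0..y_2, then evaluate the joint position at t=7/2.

y_0=2 y_1=-3 y_2=2
S(7/2) = -147/64

y_0 = S_0(0) = a_0 = 2
y_1 = S_1(0) = a_1 = -3
y_2 = S_1(2) = 2
t_q=7/2 is in segment 1 (τ=1/2); S_1(τ)=-147/64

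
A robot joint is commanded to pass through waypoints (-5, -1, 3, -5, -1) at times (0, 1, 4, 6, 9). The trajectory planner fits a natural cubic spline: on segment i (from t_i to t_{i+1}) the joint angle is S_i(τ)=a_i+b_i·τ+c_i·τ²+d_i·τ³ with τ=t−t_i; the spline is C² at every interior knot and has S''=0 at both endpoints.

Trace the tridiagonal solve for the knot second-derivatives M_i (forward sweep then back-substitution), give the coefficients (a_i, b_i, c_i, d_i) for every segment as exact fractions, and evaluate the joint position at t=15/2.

  seg 0: a=-5 b=1388/339 c=0 d=-32/339
  seg 1: a=-1 b=1292/339 c=-32/113 d=-184/1017
  seg 2: a=3 b=-940/339 c=-216/113 d=220/339
  seg 3: a=-5 b=-892/339 c=224/113 d=-224/1017
S(15/2) = -591/113

Δ: Δ0=4, Δ1=4/3, Δ2=-4, Δ3=4/3
row 1: diag=8, rhs=-16; c'=3/8, d'=-2
row 2: denom=10−3·3/8=71/8; d'=(-32−3·-2)/(71/8)=-208/71
row 3: denom=10−2·16/71=678/71; d'=(32−2·-208/71)/(678/71)=448/113
back: M3=448/113
back: M2=-208/71−16/71·448/113=-432/113
back: M1=-2−3/8·-432/113=-64/113
M: M0=0, M1=-64/113, M2=-432/113, M3=448/113, M4=0
seg 0: a=-5, c=M0/2=0, d=(M1−M0)/(6·1)=-32/339, b=Δ0−h0·(2M0+M1)/6=1388/339
seg 1: a=-1, c=M1/2=-32/113, d=(M2−M1)/(6·3)=-184/1017, b=Δ1−h1·(2M1+M2)/6=1292/339
seg 2: a=3, c=M2/2=-216/113, d=(M3−M2)/(6·2)=220/339, b=Δ2−h2·(2M2+M3)/6=-940/339
seg 3: a=-5, c=M3/2=224/113, d=(M4−M3)/(6·3)=-224/1017, b=Δ3−h3·(2M3+M4)/6=-892/339
t_q=15/2 → seg 3, τ=3/2; S=-5+-892/339·τ+224/113·τ²+-224/1017·τ³=-591/113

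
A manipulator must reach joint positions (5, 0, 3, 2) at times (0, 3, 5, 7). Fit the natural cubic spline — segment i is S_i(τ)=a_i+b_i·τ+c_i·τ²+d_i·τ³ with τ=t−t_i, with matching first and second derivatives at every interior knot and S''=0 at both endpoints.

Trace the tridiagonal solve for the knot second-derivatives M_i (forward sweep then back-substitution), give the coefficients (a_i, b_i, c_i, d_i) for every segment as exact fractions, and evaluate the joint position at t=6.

  seg 0: a=5 b=-161/57 c=0 d=22/171
  seg 1: a=0 b=37/57 c=22/19 d=-167/456
  seg 2: a=3 b=101/114 c=-79/76 d=79/456
S(6) = 459/152

Δ: Δ0=-5/3, Δ1=3/2, Δ2=-1/2
row 1: diag=10, rhs=19; c'=1/5, d'=19/10
row 2: denom=8−2·1/5=38/5; d'=(-12−2·19/10)/(38/5)=-79/38
back: M2=-79/38
back: M1=19/10−1/5·-79/38=44/19
M: M0=0, M1=44/19, M2=-79/38, M3=0
seg 0: a=5, c=M0/2=0, d=(M1−M0)/(6·3)=22/171, b=Δ0−h0·(2M0+M1)/6=-161/57
seg 1: a=0, c=M1/2=22/19, d=(M2−M1)/(6·2)=-167/456, b=Δ1−h1·(2M1+M2)/6=37/57
seg 2: a=3, c=M2/2=-79/76, d=(M3−M2)/(6·2)=79/456, b=Δ2−h2·(2M2+M3)/6=101/114
t_q=6 → seg 2, τ=1; S=3+101/114·τ+-79/76·τ²+79/456·τ³=459/152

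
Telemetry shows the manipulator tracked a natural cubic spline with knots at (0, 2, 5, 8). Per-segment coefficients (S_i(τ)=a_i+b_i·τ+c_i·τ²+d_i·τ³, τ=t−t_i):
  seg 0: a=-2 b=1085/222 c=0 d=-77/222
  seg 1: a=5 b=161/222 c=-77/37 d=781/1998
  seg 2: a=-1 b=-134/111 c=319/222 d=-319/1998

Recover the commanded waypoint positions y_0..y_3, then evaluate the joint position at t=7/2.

y_0=-2 y_1=5 y_2=-1 y_3=4
S(7/2) = 1613/592

y_0 = S_0(0) = a_0 = -2
y_1 = S_1(0) = a_1 = 5
y_2 = S_2(0) = a_2 = -1
y_3 = S_2(3) = 4
t_q=7/2 is in segment 1 (τ=3/2); S_1(τ)=1613/592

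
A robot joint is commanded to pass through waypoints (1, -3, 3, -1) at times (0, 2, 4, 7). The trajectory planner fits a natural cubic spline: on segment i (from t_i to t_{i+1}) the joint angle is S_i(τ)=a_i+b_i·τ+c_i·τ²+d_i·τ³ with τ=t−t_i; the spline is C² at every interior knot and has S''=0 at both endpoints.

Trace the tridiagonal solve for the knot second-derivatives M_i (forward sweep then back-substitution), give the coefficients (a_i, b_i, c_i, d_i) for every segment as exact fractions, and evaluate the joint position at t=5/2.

Δ: Δ0=-2, Δ1=3, Δ2=-4/3
row 1: diag=8, rhs=30; c'=1/4, d'=15/4
row 2: denom=10−2·1/4=19/2; d'=(-26−2·15/4)/(19/2)=-67/19
back: M2=-67/19
back: M1=15/4−1/4·-67/19=88/19
M: M0=0, M1=88/19, M2=-67/19, M3=0
seg 0: a=1, c=M0/2=0, d=(M1−M0)/(6·2)=22/57, b=Δ0−h0·(2M0+M1)/6=-202/57
seg 1: a=-3, c=M1/2=44/19, d=(M2−M1)/(6·2)=-155/228, b=Δ1−h1·(2M1+M2)/6=62/57
seg 2: a=3, c=M2/2=-67/38, d=(M3−M2)/(6·3)=67/342, b=Δ2−h2·(2M2+M3)/6=125/57
t_q=5/2 → seg 1, τ=1/2; S=-3+62/57·τ+44/19·τ²+-155/228·τ³=-1193/608

  seg 0: a=1 b=-202/57 c=0 d=22/57
  seg 1: a=-3 b=62/57 c=44/19 d=-155/228
  seg 2: a=3 b=125/57 c=-67/38 d=67/342
S(5/2) = -1193/608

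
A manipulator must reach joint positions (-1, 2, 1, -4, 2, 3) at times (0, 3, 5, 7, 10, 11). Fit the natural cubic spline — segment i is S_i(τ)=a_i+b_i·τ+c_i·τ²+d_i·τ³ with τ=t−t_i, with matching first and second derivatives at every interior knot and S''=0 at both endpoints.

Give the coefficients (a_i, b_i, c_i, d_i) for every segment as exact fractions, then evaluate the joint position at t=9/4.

  seg 0: a=-1 b=514/423 c=0 d=-91/3807
  seg 1: a=2 b=241/423 c=-91/423 d=-541/3384
  seg 2: a=1 b=-623/282 c=-1987/1692 d=1741/3384
  seg 3: a=-4 b=-310/423 c=809/423 d=-1271/3807
  seg 4: a=2 b=731/423 c=-154/141 d=154/423
S(9/4) = 4397/3008

Δ: Δ0=1, Δ1=-1/2, Δ2=-5/2, Δ3=2, Δ4=1
row 1: diag=10, rhs=-9; c'=1/5, d'=-9/10
row 2: denom=8−2·1/5=38/5; d'=(-12−2·-9/10)/(38/5)=-51/38
row 3: denom=10−2·5/19=180/19; d'=(27−2·-51/38)/(180/19)=47/15
row 4: denom=8−3·19/60=141/20; d'=(-6−3·47/15)/(141/20)=-308/141
back: M4=-308/141
back: M3=47/15−19/60·-308/141=1618/423
back: M2=-51/38−5/19·1618/423=-1987/846
back: M1=-9/10−1/5·-1987/846=-182/423
M: M0=0, M1=-182/423, M2=-1987/846, M3=1618/423, M4=-308/141, M5=0
seg 0: a=-1, c=M0/2=0, d=(M1−M0)/(6·3)=-91/3807, b=Δ0−h0·(2M0+M1)/6=514/423
seg 1: a=2, c=M1/2=-91/423, d=(M2−M1)/(6·2)=-541/3384, b=Δ1−h1·(2M1+M2)/6=241/423
seg 2: a=1, c=M2/2=-1987/1692, d=(M3−M2)/(6·2)=1741/3384, b=Δ2−h2·(2M2+M3)/6=-623/282
seg 3: a=-4, c=M3/2=809/423, d=(M4−M3)/(6·3)=-1271/3807, b=Δ3−h3·(2M3+M4)/6=-310/423
seg 4: a=2, c=M4/2=-154/141, d=(M5−M4)/(6·1)=154/423, b=Δ4−h4·(2M4+M5)/6=731/423
t_q=9/4 → seg 0, τ=9/4; S=-1+514/423·τ+0·τ²+-91/3807·τ³=4397/3008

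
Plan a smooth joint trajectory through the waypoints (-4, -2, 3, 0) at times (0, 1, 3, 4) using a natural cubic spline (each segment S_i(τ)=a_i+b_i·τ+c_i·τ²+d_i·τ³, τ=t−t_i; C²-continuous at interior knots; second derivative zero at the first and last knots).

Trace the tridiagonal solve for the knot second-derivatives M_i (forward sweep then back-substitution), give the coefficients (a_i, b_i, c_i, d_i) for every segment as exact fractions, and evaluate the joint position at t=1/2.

  seg 0: a=-4 b=25/16 c=0 d=7/16
  seg 1: a=-2 b=23/8 c=21/16 d=-3/4
  seg 2: a=3 b=-7/8 c=-51/16 d=17/16
S(1/2) = -405/128

Δ: Δ0=2, Δ1=5/2, Δ2=-3
row 1: diag=6, rhs=3; c'=1/3, d'=1/2
row 2: denom=6−2·1/3=16/3; d'=(-33−2·1/2)/(16/3)=-51/8
back: M2=-51/8
back: M1=1/2−1/3·-51/8=21/8
M: M0=0, M1=21/8, M2=-51/8, M3=0
seg 0: a=-4, c=M0/2=0, d=(M1−M0)/(6·1)=7/16, b=Δ0−h0·(2M0+M1)/6=25/16
seg 1: a=-2, c=M1/2=21/16, d=(M2−M1)/(6·2)=-3/4, b=Δ1−h1·(2M1+M2)/6=23/8
seg 2: a=3, c=M2/2=-51/16, d=(M3−M2)/(6·1)=17/16, b=Δ2−h2·(2M2+M3)/6=-7/8
t_q=1/2 → seg 0, τ=1/2; S=-4+25/16·τ+0·τ²+7/16·τ³=-405/128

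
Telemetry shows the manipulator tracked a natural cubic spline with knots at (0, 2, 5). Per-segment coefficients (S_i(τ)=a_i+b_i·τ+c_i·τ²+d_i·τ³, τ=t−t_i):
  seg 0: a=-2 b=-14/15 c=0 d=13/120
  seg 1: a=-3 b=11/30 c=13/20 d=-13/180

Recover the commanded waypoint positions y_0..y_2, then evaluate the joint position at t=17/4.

y_0 = S_0(0) = a_0 = -2
y_1 = S_1(0) = a_1 = -3
y_2 = S_1(3) = 2
t_q=17/4 is in segment 1 (τ=9/4); S_1(τ)=75/256

y_0=-2 y_1=-3 y_2=2
S(17/4) = 75/256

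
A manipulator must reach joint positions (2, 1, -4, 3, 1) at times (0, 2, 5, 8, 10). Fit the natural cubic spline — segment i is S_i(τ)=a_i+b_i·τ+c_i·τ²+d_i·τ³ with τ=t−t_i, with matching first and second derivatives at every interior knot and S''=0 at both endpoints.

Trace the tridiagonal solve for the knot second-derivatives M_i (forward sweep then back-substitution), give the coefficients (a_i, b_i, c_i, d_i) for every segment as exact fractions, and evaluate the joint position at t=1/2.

  seg 0: a=2 b=49/1020 c=0 d=-559/4080
  seg 1: a=1 b=-407/255 c=-559/680 d=181/680
  seg 2: a=-4 b=79/120 c=107/68 d=-2071/6120
  seg 3: a=3 b=491/510 c=-1001/680 d=1001/4080
S(1/2) = 4367/2176

Δ: Δ0=-1/2, Δ1=-5/3, Δ2=7/3, Δ3=-1
row 1: diag=10, rhs=-7; c'=3/10, d'=-7/10
row 2: denom=12−3·3/10=111/10; d'=(24−3·-7/10)/(111/10)=87/37
row 3: denom=10−3·10/37=340/37; d'=(-20−3·87/37)/(340/37)=-1001/340
back: M3=-1001/340
back: M2=87/37−10/37·-1001/340=107/34
back: M1=-7/10−3/10·107/34=-559/340
M: M0=0, M1=-559/340, M2=107/34, M3=-1001/340, M4=0
seg 0: a=2, c=M0/2=0, d=(M1−M0)/(6·2)=-559/4080, b=Δ0−h0·(2M0+M1)/6=49/1020
seg 1: a=1, c=M1/2=-559/680, d=(M2−M1)/(6·3)=181/680, b=Δ1−h1·(2M1+M2)/6=-407/255
seg 2: a=-4, c=M2/2=107/68, d=(M3−M2)/(6·3)=-2071/6120, b=Δ2−h2·(2M2+M3)/6=79/120
seg 3: a=3, c=M3/2=-1001/680, d=(M4−M3)/(6·2)=1001/4080, b=Δ3−h3·(2M3+M4)/6=491/510
t_q=1/2 → seg 0, τ=1/2; S=2+49/1020·τ+0·τ²+-559/4080·τ³=4367/2176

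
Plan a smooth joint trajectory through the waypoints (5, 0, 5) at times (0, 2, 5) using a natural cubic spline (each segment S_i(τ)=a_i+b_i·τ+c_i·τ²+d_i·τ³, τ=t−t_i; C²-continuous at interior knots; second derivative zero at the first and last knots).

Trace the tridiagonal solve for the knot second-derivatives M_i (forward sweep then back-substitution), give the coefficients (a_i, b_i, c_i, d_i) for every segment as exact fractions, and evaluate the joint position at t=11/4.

Δ: Δ0=-5/2, Δ1=5/3
row 1: diag=10, rhs=25; c'=3/10, d'=5/2
back: M1=5/2
M: M0=0, M1=5/2, M2=0
seg 0: a=5, c=M0/2=0, d=(M1−M0)/(6·2)=5/24, b=Δ0−h0·(2M0+M1)/6=-10/3
seg 1: a=0, c=M1/2=5/4, d=(M2−M1)/(6·3)=-5/36, b=Δ1−h1·(2M1+M2)/6=-5/6
t_q=11/4 → seg 1, τ=3/4; S=0+-5/6·τ+5/4·τ²+-5/36·τ³=5/256

  seg 0: a=5 b=-10/3 c=0 d=5/24
  seg 1: a=0 b=-5/6 c=5/4 d=-5/36
S(11/4) = 5/256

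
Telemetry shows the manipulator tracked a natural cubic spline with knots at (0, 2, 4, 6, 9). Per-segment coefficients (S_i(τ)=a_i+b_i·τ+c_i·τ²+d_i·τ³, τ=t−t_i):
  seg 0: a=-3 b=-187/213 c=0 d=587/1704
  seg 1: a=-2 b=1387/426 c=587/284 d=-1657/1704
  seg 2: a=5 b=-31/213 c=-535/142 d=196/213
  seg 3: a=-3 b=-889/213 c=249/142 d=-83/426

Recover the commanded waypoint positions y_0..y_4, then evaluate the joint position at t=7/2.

y_0 = S_0(0) = a_0 = -3
y_1 = S_1(0) = a_1 = -2
y_2 = S_2(0) = a_2 = 5
y_3 = S_3(0) = a_3 = -3
y_4 = S_3(3) = -5
t_q=7/2 is in segment 1 (τ=3/2); S_1(τ)=19323/4544

y_0=-3 y_1=-2 y_2=5 y_3=-3 y_4=-5
S(7/2) = 19323/4544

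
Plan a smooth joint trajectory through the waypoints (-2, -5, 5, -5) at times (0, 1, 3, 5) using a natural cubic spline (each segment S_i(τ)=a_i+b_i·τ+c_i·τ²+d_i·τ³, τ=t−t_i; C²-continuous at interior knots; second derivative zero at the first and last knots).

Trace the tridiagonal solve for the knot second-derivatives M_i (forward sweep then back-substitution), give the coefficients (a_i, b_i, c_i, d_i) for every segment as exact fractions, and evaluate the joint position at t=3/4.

  seg 0: a=-2 b=-54/11 c=0 d=21/11
  seg 1: a=-5 b=9/11 c=63/11 d=-20/11
  seg 2: a=5 b=21/11 c=-57/11 d=19/22
S(3/4) = -3433/704

Δ: Δ0=-3, Δ1=5, Δ2=-5
row 1: diag=6, rhs=48; c'=1/3, d'=8
row 2: denom=8−2·1/3=22/3; d'=(-60−2·8)/(22/3)=-114/11
back: M2=-114/11
back: M1=8−1/3·-114/11=126/11
M: M0=0, M1=126/11, M2=-114/11, M3=0
seg 0: a=-2, c=M0/2=0, d=(M1−M0)/(6·1)=21/11, b=Δ0−h0·(2M0+M1)/6=-54/11
seg 1: a=-5, c=M1/2=63/11, d=(M2−M1)/(6·2)=-20/11, b=Δ1−h1·(2M1+M2)/6=9/11
seg 2: a=5, c=M2/2=-57/11, d=(M3−M2)/(6·2)=19/22, b=Δ2−h2·(2M2+M3)/6=21/11
t_q=3/4 → seg 0, τ=3/4; S=-2+-54/11·τ+0·τ²+21/11·τ³=-3433/704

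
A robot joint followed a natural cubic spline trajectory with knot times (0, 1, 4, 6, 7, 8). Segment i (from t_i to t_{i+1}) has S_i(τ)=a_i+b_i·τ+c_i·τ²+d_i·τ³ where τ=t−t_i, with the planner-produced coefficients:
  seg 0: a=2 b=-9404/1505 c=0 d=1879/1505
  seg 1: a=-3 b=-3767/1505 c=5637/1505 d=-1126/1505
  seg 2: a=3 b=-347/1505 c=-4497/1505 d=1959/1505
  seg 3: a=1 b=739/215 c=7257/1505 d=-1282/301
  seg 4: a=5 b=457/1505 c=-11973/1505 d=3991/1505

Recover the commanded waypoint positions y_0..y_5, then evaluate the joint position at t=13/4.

y_0=2 y_1=-3 y_2=3 y_3=1 y_4=5 y_5=0
S(13/4) = 87063/48160

y_0 = S_0(0) = a_0 = 2
y_1 = S_1(0) = a_1 = -3
y_2 = S_2(0) = a_2 = 3
y_3 = S_3(0) = a_3 = 1
y_4 = S_4(0) = a_4 = 5
y_5 = S_4(1) = 0
t_q=13/4 is in segment 1 (τ=9/4); S_1(τ)=87063/48160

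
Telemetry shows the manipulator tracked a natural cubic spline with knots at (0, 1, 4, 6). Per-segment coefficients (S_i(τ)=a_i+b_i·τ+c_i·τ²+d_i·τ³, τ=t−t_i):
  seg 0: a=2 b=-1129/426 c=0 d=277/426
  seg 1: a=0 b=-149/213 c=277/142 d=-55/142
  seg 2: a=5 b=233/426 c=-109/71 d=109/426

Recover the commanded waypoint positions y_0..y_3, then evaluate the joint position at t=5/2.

y_0=2 y_1=0 y_2=5 y_3=2
S(5/2) = 2309/1136

y_0 = S_0(0) = a_0 = 2
y_1 = S_1(0) = a_1 = 0
y_2 = S_2(0) = a_2 = 5
y_3 = S_2(2) = 2
t_q=5/2 is in segment 1 (τ=3/2); S_1(τ)=2309/1136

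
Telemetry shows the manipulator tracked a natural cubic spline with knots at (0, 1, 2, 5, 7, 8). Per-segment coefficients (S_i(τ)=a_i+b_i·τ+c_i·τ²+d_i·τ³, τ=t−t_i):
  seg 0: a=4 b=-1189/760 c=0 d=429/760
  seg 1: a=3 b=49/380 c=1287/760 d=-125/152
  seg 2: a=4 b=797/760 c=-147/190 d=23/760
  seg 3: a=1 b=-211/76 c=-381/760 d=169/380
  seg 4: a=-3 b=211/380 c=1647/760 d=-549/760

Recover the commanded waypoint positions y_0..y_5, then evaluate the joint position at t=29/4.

y_0=4 y_1=3 y_2=4 y_3=1 y_4=-3 y_5=-1
S(29/4) = -133129/48640

y_0 = S_0(0) = a_0 = 4
y_1 = S_1(0) = a_1 = 3
y_2 = S_2(0) = a_2 = 4
y_3 = S_3(0) = a_3 = 1
y_4 = S_4(0) = a_4 = -3
y_5 = S_4(1) = -1
t_q=29/4 is in segment 4 (τ=1/4); S_4(τ)=-133129/48640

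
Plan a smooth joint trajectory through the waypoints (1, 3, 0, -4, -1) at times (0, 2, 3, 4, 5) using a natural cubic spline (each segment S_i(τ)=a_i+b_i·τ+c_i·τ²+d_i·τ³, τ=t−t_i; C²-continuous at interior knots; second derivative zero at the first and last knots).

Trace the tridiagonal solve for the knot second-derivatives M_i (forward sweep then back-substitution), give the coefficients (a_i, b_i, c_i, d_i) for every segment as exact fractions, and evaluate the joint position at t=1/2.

  seg 0: a=1 b=92/43 c=0 d=-49/172
  seg 1: a=3 b=-55/43 c=-147/86 d=-1/86
  seg 2: a=0 b=-407/86 c=-75/43 d=213/86
  seg 3: a=-4 b=-34/43 c=489/86 d=-163/86
S(1/2) = 2799/1376

Δ: Δ0=1, Δ1=-3, Δ2=-4, Δ3=3
row 1: diag=6, rhs=-24; c'=1/6, d'=-4
row 2: denom=4−1·1/6=23/6; d'=(-6−1·-4)/(23/6)=-12/23
row 3: denom=4−1·6/23=86/23; d'=(42−1·-12/23)/(86/23)=489/43
back: M3=489/43
back: M2=-12/23−6/23·489/43=-150/43
back: M1=-4−1/6·-150/43=-147/43
M: M0=0, M1=-147/43, M2=-150/43, M3=489/43, M4=0
seg 0: a=1, c=M0/2=0, d=(M1−M0)/(6·2)=-49/172, b=Δ0−h0·(2M0+M1)/6=92/43
seg 1: a=3, c=M1/2=-147/86, d=(M2−M1)/(6·1)=-1/86, b=Δ1−h1·(2M1+M2)/6=-55/43
seg 2: a=0, c=M2/2=-75/43, d=(M3−M2)/(6·1)=213/86, b=Δ2−h2·(2M2+M3)/6=-407/86
seg 3: a=-4, c=M3/2=489/86, d=(M4−M3)/(6·1)=-163/86, b=Δ3−h3·(2M3+M4)/6=-34/43
t_q=1/2 → seg 0, τ=1/2; S=1+92/43·τ+0·τ²+-49/172·τ³=2799/1376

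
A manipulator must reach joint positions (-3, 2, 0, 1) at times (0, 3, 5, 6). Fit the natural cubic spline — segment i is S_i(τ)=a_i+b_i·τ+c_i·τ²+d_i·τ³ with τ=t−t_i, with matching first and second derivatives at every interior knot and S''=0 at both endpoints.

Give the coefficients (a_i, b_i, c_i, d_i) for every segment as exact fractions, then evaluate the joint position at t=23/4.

Δ: Δ0=5/3, Δ1=-1, Δ2=1
row 1: diag=10, rhs=-16; c'=1/5, d'=-8/5
row 2: denom=6−2·1/5=28/5; d'=(12−2·-8/5)/(28/5)=19/7
back: M2=19/7
back: M1=-8/5−1/5·19/7=-15/7
M: M0=0, M1=-15/7, M2=19/7, M3=0
seg 0: a=-3, c=M0/2=0, d=(M1−M0)/(6·3)=-5/42, b=Δ0−h0·(2M0+M1)/6=115/42
seg 1: a=2, c=M1/2=-15/14, d=(M2−M1)/(6·2)=17/42, b=Δ1−h1·(2M1+M2)/6=-10/21
seg 2: a=0, c=M2/2=19/14, d=(M3−M2)/(6·1)=-19/42, b=Δ2−h2·(2M2+M3)/6=2/21
t_q=23/4 → seg 2, τ=3/4; S=0+2/21·τ+19/14·τ²+-19/42·τ³=577/896

  seg 0: a=-3 b=115/42 c=0 d=-5/42
  seg 1: a=2 b=-10/21 c=-15/14 d=17/42
  seg 2: a=0 b=2/21 c=19/14 d=-19/42
S(23/4) = 577/896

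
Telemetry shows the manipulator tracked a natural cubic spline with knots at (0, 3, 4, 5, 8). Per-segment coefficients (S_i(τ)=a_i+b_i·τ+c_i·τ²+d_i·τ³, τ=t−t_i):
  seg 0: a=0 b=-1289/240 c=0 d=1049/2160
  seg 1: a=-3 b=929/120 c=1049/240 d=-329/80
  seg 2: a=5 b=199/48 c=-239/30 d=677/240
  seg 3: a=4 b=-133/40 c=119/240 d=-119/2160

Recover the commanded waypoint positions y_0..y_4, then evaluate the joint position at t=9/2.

y_0 = S_0(0) = a_0 = 0
y_1 = S_1(0) = a_1 = -3
y_2 = S_2(0) = a_2 = 5
y_3 = S_3(0) = a_3 = 4
y_4 = S_3(3) = -3
t_q=9/2 is in segment 2 (τ=1/2); S_2(τ)=10433/1920

y_0=0 y_1=-3 y_2=5 y_3=4 y_4=-3
S(9/2) = 10433/1920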